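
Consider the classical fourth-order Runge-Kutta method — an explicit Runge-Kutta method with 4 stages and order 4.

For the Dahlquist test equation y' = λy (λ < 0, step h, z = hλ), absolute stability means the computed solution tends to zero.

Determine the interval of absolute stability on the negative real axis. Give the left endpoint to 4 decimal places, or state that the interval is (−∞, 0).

(-2.7853, 0).

Test eqn y'=λy, z=hλ:
  order 4, 4-stage ⇒ R(z)=1+z+z^2/2+z^3/6+z^4/24
  (e.g. R(-0.82)=0.44314, |R|=0.44314)

Boundary: |R(x)|=1, x<0.
x=-0.82: |R|=0.4431
|R(-1.86)|=0.2960 |R(-1.1)|=0.3442 |R(-0.94)|=0.3959
Bisect:
  x_lo=-3.1954 |R|=1.8160  x_hi=-0.2306 |R|=0.7940
  mid=-1.71301 |R|=0.27519 →hi
  mid=-2.45419 |R|=0.60527 →hi
  mid=-2.82478 |R|=1.06119 →lo
  mid=-2.63949 |R|=0.80152 →hi
  mid=-2.73214 |R|=0.92277 →hi
  mid=-2.77846 |R|=0.98975 →hi
  mid=-2.80162 |R|=1.02490 →lo
  mid=-2.79004 |R|=1.00718 →lo
  ...
  [-2.78534,-2.78516] ⇒ x*=-2.7853
So |R|<1 on (-2.7853, 0).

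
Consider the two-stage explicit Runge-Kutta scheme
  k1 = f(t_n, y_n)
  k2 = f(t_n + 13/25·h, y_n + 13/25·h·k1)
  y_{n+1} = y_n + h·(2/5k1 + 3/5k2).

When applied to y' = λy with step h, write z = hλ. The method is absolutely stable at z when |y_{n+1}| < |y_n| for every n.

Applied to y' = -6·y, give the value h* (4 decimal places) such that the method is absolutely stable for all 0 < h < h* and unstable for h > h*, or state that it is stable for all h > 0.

(-3.2051,0); λ=-6 ⇒ h* = (125/39)/6 = 0.5342.

Set f=λy, z=hλ:
  k1=λy_n ⇒ h·k1=z·y_n;  k2=λ(1+13/25z)y_n ⇒ h·k2=z(1+13/25z)y_n
  y_{n+1}/y_n = 1 + 2/5z + 3/5z(1+13/25z) = 1 + z + 39/125z²
  R(z) = 1 + z + 39/125z².

Boundary: |R(x)|=1, x<0.
x=-1.31: |R|=0.2254
R=1: x+39/125x²=0 ⇒ x=−125/39=-3.2051; min R=1−1/(4·39/125)=0.1987>−1
Confirm numerically:
  x=-2.353: |R|=0.37442 <1
  x=-1.518: |R|=0.20095 <1
  x=-1.420: |R|=0.20912 <1
  x=-3.747: |R|=1.63348 >1
  x=-3.571: |R|=1.40764 >1
  x=-3.474: |R|=1.29143 >1
Stable set (-3.2051, 0).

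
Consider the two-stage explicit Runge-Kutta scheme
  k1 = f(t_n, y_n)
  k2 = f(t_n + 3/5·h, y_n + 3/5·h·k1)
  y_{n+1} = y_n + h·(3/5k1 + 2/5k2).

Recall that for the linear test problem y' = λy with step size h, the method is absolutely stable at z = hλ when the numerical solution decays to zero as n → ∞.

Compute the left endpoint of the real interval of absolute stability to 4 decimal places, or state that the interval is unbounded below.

left endpoint -4.1667.

Set f=λy, z=hλ:
  k1=λy_n ⇒ h·k1=z·y_n;  k2=λ(1+3/5z)y_n ⇒ h·k2=z(1+3/5z)y_n
  y_{n+1}/y_n = 1 + 3/5z + 2/5z(1+3/5z) = 1 + z + 6/25z²
  so R(z) = 1 + z + 6/25z².

Need |R(x)|<1, x<0.
x=-0.47: |R|=0.5830
R=1: x+6/25x²=0 ⇒ x=−25/6=-4.1667; min R=1−1/(4·6/25)=-0.0417>−1
Confirm numerically:
  x=-3.604: |R|=0.51332 <1
  x=-3.255: |R|=0.28781 <1
  x=-3.060: |R|=0.18726 <1
  x=-4.436: |R|=1.28674 >1
  x=-4.417: |R|=1.26537 >1
So |R|<1 on (-4.1667, 0).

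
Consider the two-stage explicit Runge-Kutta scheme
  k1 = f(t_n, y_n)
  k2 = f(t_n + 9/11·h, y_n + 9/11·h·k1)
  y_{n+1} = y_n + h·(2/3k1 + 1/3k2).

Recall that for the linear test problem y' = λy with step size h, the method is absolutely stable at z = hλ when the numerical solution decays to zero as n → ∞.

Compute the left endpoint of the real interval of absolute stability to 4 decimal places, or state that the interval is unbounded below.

z* = -3.6667.

With y'=λy (z=hλ):
  k1=λy_n ⇒ h·k1=z·y_n;  k2=λ(1+9/11z)y_n ⇒ h·k2=z(1+9/11z)y_n
  y_{n+1}/y_n = 1 + 2/3z + 1/3z(1+9/11z) = 1 + z + 3/11z²
  Hence R(z) = 1 + z + 3/11z².

Boundary: |R(x)|=1, x<0.
x=-1.41: |R|=0.1322
R=1: x+3/11x²=0 ⇒ x=−11/3=-3.6667; min R=1−1/(4·3/11)=0.0833>−1
Confirm numerically:
  x=-3.571: |R|=0.90683 <1
  x=-3.112: |R|=0.52924 <1
  x=-2.874: |R|=0.37869 <1
  x=-2.275: |R|=0.13653 <1
  x=-3.915: |R|=1.26515 >1
  x=-3.803: |R|=1.14140 >1
Stable set (-3.6667, 0).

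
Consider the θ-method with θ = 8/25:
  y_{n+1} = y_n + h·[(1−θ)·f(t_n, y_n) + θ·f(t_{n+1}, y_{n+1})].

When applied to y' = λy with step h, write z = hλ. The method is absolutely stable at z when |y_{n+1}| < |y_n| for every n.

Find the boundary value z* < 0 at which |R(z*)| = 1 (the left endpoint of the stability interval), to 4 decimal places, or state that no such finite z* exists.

z* = -5.5556.

Set f=λy, z=hλ:
  y_{n+1} = y_n + z·[17/25·y_n + 8/25·y_{n+1}] ⇒ (1 − 8/25z)y_{n+1} = (1 + 17/25z)y_n
  ⇒ R(z) = (1 + 17/25z)/(1 − 8/25z).

Need |R(x)|<1, x<0.
x=-0.84: |R|=0.3380
R=−1: 1+17/25x = −1+8/25x ⇒ -9/25x=2 ⇒ x=2/(-9/25)=-5.5556
Confirm numerically:
  x=-4.228: |R|=0.79689 <1
  x=-3.308: |R|=0.60695 <1
  x=-3.243: |R|=0.59145 <1
  x=-3.027: |R|=0.53761 <1
  x=-5.993: |R|=1.05397 >1
  x=-5.746: |R|=1.02415 >1
  x=-5.633: |R|=1.00995 >1
Interval (-5.5556, 0).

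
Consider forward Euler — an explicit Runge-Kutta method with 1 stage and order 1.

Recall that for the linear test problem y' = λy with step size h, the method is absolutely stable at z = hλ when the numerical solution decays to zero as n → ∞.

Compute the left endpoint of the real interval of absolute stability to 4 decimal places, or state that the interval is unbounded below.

z* = -2.0000.

Set f=λy, z=hλ:
  order 1, 1-stage ⇒ R(z)=1+z
  (e.g. R(-0.64)=0.36000, |R|=0.36000)

Boundary: |R(x)|=1, x<0.
x=-0.64: |R|=0.3600
|R(-1.63)|=0.6300 |R(-1.35)|=0.3500 |R(-0.8)|=0.2000
Bisect:
  x_lo=-2.3659 |R|=1.3659  x_hi=-0.0614 |R|=0.9386
  mid=-1.21368 |R|=0.21368 →hi
  mid=-1.78980 |R|=0.78980 →hi
  mid=-2.07787 |R|=1.07787 →lo
  mid=-1.93384 |R|=0.93384 →hi
  mid=-2.00585 |R|=1.00585 →lo
  mid=-1.96984 |R|=0.96984 →hi
  mid=-1.98785 |R|=0.98785 →hi
  mid=-1.99685 |R|=0.99685 →hi
  ...
  [-2.00008,-1.99994] ⇒ x*=-2.0000
Interval (-2.0000, 0).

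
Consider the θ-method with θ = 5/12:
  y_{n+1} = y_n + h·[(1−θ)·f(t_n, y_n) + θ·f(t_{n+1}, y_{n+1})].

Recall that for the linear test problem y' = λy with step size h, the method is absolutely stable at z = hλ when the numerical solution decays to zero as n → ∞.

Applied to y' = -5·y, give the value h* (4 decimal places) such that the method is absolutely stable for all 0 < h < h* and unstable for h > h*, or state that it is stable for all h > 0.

(-12.0000,0); λ=-5 ⇒ h* = (12)/5 = 2.4000.

Test eqn y'=λy, z=hλ:
  y_{n+1} = y_n + z·[7/12·y_n + 5/12·y_{n+1}] ⇒ (1 − 5/12z)y_{n+1} = (1 + 7/12z)y_n
  so R(z) = (1 + 7/12z)/(1 − 5/12z).

Find x<0 with |R(x)|<1.
x=-1.36: |R|=0.1319
R=−1: 1+7/12x = −1+5/12x ⇒ -1/6x=2 ⇒ x=2/(-1/6)=-12.0000
Confirm numerically:
  x=-6.960: |R|=0.78462 <1
  x=-5.636: |R|=0.68323 <1
  x=-5.145: |R|=0.63658 <1
  x=-12.407: |R|=1.01099 >1
  x=-12.205: |R|=1.00561 >1
Stable set (-12.0000, 0).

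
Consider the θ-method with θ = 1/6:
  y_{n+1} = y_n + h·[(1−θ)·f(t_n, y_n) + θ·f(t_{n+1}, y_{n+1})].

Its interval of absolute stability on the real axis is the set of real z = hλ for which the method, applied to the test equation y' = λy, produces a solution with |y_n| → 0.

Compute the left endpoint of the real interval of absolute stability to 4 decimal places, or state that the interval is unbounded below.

On y'=λy, z=hλ:
  y_{n+1} = y_n + z·[5/6·y_n + 1/6·y_{n+1}] ⇒ (1 − 1/6z)y_{n+1} = (1 + 5/6z)y_n
  so R(z) = (1 + 5/6z)/(1 − 1/6z).

Boundary: |R(x)|=1, x<0.
x=-1.69: |R|=0.3186
R=−1: 1+5/6x = −1+1/6x ⇒ -2/3x=2 ⇒ x=2/(-2/3)=-3.0000
Confirm numerically:
  x=-2.821: |R|=0.91883 <1
  x=-2.611: |R|=0.81930 <1
  x=-2.610: |R|=0.81882 <1
  x=-2.366: |R|=0.69687 <1
  x=-3.544: |R|=1.22800 >1
  x=-3.269: |R|=1.11609 >1
  x=-3.185: |R|=1.08057 >1
Stable set (-3.0000, 0).

z* = -3.0000.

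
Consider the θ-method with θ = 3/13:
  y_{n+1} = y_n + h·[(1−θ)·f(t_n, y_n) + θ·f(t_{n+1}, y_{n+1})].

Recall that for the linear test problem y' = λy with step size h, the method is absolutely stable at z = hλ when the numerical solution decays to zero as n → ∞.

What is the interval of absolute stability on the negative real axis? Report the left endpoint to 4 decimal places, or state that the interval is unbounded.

z∈(-3.7143,0).

With y'=λy (z=hλ):
  y_{n+1} = y_n + z·[10/13·y_n + 3/13·y_{n+1}] ⇒ (1 − 3/13z)y_{n+1} = (1 + 10/13z)y_n
  so R(z) = (1 + 10/13z)/(1 − 3/13z).

Need |R(x)|<1, x<0.
x=-1.1: |R|=0.1227
R=−1: 1+10/13x = −1+3/13x ⇒ -7/13x=2 ⇒ x=2/(-7/13)=-3.7143
Confirm numerically:
  x=-3.448: |R|=0.92015 <1
  x=-2.991: |R|=0.76958 <1
  x=-1.539: |R|=0.13566 <1
  x=-4.204: |R|=1.13384 >1
  x=-4.187: |R|=1.12946 >1
  x=-3.975: |R|=1.07322 >1
Stable set (-3.7143, 0).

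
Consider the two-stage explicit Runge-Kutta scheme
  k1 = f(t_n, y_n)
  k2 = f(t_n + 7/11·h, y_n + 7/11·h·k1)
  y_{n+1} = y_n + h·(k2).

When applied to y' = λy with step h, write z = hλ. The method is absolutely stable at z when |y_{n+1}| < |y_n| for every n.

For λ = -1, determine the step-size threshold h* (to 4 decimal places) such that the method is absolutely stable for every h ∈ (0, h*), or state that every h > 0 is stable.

Set f=λy, z=hλ:
  k1=λy_n ⇒ h·k1=z·y_n;  k2=λ(1+7/11z)y_n ⇒ h·k2=z(1+7/11z)y_n
  y_{n+1}/y_n = 1 + z(1+7/11z) = 1 + z + 7/11z²
  Hence R(z) = 1 + z + 7/11z².

Solve |R(x)|<1 on ℝ⁻.
x=-1.1: |R|=0.6700
R=1: x+7/11x²=0 ⇒ x=−11/7=-1.5714; min R=1−1/(4·7/11)=0.6071>−1
Confirm numerically:
  x=-1.463: |R|=0.89905 <1
  x=-0.773: |R|=0.60725 <1
  x=-0.758: |R|=0.60763 <1
  x=-2.155: |R|=1.80029 >1
  x=-2.091: |R|=1.69136 >1
So |R|<1 on (-1.5714, 0).

(-1.5714,0); λ=-1 ⇒ h* = (11/7)/1 = 1.5714.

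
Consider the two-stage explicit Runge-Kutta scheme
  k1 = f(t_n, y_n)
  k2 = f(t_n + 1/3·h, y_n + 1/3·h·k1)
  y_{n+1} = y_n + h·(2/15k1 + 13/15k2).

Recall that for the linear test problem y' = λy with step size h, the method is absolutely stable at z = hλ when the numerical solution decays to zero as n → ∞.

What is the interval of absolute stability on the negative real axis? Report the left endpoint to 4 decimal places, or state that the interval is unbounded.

(-3.4615, 0).

On y'=λy, z=hλ:
  k1=λy_n ⇒ h·k1=z·y_n;  k2=λ(1+1/3z)y_n ⇒ h·k2=z(1+1/3z)y_n
  y_{n+1}/y_n = 1 + 2/15z + 13/15z(1+1/3z) = 1 + z + 13/45z²
  ⇒ R(z) = 1 + z + 13/45z².

Solve |R(x)|<1 on ℝ⁻.
x=-1.54: |R|=0.1451
R=1: x+13/45x²=0 ⇒ x=−45/13=-3.4615; min R=1−1/(4·13/45)=0.1346>−1
Confirm numerically:
  x=-3.310: |R|=0.85510 <1
  x=-1.872: |R|=0.14038 <1
  x=-1.869: |R|=0.14014 <1
  x=-3.785: |R|=1.35369 >1
  x=-3.566: |R|=1.10761 >1
Stable set (-3.4615, 0).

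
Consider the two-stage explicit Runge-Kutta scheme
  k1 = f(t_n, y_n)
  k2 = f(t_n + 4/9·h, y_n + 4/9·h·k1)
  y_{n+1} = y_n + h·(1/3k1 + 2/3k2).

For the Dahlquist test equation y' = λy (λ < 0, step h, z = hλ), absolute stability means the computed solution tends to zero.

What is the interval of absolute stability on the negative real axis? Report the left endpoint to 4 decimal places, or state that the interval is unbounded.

Test eqn y'=λy, z=hλ:
  k1=λy_n ⇒ h·k1=z·y_n;  k2=λ(1+4/9z)y_n ⇒ h·k2=z(1+4/9z)y_n
  y_{n+1}/y_n = 1 + 1/3z + 2/3z(1+4/9z) = 1 + z + 8/27z²
  ⇒ R(z) = 1 + z + 8/27z².

Solve |R(x)|<1 on ℝ⁻.
x=-1.25: |R|=0.2130
R=1: x+8/27x²=0 ⇒ x=−27/8=-3.3750; min R=1−1/(4·8/27)=0.1562>−1
Confirm numerically:
  x=-3.342: |R|=0.96732 <1
  x=-2.742: |R|=0.48572 <1
  x=-2.695: |R|=0.45701 <1
  x=-2.400: |R|=0.30667 <1
  x=-3.803: |R|=1.48228 >1
  x=-3.425: |R|=1.05074 >1
  x=-3.408: |R|=1.03332 >1
Stable set (-3.3750, 0).

(-3.3750, 0).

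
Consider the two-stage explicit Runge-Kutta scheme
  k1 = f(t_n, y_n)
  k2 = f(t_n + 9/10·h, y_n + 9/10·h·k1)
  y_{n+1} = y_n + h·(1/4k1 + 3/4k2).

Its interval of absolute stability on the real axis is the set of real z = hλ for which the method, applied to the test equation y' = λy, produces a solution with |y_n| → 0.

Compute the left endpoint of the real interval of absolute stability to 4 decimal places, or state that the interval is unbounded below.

z* = -1.4815.

Test eqn y'=λy, z=hλ:
  k1=λy_n ⇒ h·k1=z·y_n;  k2=λ(1+9/10z)y_n ⇒ h·k2=z(1+9/10z)y_n
  y_{n+1}/y_n = 1 + 1/4z + 3/4z(1+9/10z) = 1 + z + 27/40z²
  so R(z) = 1 + z + 27/40z².

Solve |R(x)|<1 on ℝ⁻.
x=-1.74: |R|=1.3036
R=1: x+27/40x²=0 ⇒ x=−40/27=-1.4815; min R=1−1/(4·27/40)=0.6296>−1
Confirm numerically:
  x=-1.166: |R|=0.75170 <1
  x=-1.128: |R|=0.73086 <1
  x=-0.838: |R|=0.63601 <1
  x=-1.865: |R|=1.48280 >1
  x=-1.778: |R|=1.35587 >1
  x=-1.702: |R|=1.25334 >1
Interval (-1.4815, 0).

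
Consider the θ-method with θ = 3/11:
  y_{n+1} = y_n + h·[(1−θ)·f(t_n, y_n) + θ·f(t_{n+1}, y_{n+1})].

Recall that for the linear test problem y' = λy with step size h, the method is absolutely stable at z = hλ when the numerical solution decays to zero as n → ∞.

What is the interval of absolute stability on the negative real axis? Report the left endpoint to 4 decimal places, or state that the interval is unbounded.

Test eqn y'=λy, z=hλ:
  y_{n+1} = y_n + z·[8/11·y_n + 3/11·y_{n+1}] ⇒ (1 − 3/11z)y_{n+1} = (1 + 8/11z)y_n
  so R(z) = (1 + 8/11z)/(1 − 3/11z).

Need |R(x)|<1, x<0.
x=-1.14: |R|=0.1304
R=−1: 1+8/11x = −1+3/11x ⇒ -5/11x=2 ⇒ x=2/(-5/11)=-4.4000
Confirm numerically:
  x=-3.332: |R|=0.74567 <1
  x=-2.580: |R|=0.51441 <1
  x=-2.178: |R|=0.36637 <1
  x=-2.002: |R|=0.29495 <1
  x=-4.756: |R|=1.07044 >1
  x=-4.717: |R|=1.06302 >1
Stable set (-4.4000, 0).

z∈(-4.4000,0).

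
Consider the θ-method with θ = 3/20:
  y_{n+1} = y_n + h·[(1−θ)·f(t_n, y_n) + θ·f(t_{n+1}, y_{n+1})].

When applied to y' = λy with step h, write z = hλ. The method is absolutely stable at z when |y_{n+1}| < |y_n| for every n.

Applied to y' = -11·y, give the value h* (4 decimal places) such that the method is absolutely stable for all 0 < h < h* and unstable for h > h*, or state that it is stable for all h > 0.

(-2.8571,0); λ=-11 ⇒ h* = (20/7)/11 = 0.2597.

Test eqn y'=λy, z=hλ:
  y_{n+1} = y_n + z·[17/20·y_n + 3/20·y_{n+1}] ⇒ (1 − 3/20z)y_{n+1} = (1 + 17/20z)y_n
  so R(z) = (1 + 17/20z)/(1 − 3/20z).

Solve |R(x)|<1 on ℝ⁻.
x=-0.77: |R|=0.3097
R=−1: 1+17/20x = −1+3/20x ⇒ -7/10x=2 ⇒ x=2/(-7/10)=-2.8571
Confirm numerically:
  x=-2.825: |R|=0.98420 <1
  x=-2.795: |R|=0.96935 <1
  x=-2.170: |R|=0.63712 <1
  x=-3.187: |R|=1.15622 >1
  x=-3.080: |R|=1.10670 >1
  x=-2.910: |R|=1.02576 >1
So |R|<1 on (-2.8571, 0).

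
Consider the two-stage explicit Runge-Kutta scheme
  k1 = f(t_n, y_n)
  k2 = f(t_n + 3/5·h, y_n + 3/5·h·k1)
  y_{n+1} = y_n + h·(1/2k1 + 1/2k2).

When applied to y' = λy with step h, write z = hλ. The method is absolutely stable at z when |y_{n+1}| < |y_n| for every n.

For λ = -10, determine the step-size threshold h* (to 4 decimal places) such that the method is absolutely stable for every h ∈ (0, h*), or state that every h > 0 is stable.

Set f=λy, z=hλ:
  k1=λy_n ⇒ h·k1=z·y_n;  k2=λ(1+3/5z)y_n ⇒ h·k2=z(1+3/5z)y_n
  y_{n+1}/y_n = 1 + 1/2z + 1/2z(1+3/5z) = 1 + z + 3/10z²
  R(z) = 1 + z + 3/10z².

Find x<0 with |R(x)|<1.
x=-0.63: |R|=0.4891
R=1: x+3/10x²=0 ⇒ x=−10/3=-3.3333; min R=1−1/(4·3/10)=0.1667>−1
Confirm numerically:
  x=-3.311: |R|=0.97782 <1
  x=-3.017: |R|=0.71369 <1
  x=-2.766: |R|=0.52923 <1
  x=-2.747: |R|=0.51680 <1
  x=-3.861: |R|=1.61120 >1
  x=-3.657: |R|=1.35509 >1
Stable set (-3.3333, 0).

(-3.3333,0); λ=-10 ⇒ h* = (10/3)/10 = 0.3333.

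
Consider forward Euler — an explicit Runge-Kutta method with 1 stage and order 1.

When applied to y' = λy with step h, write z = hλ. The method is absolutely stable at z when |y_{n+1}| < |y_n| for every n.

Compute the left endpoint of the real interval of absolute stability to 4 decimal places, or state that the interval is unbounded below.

On y'=λy, z=hλ:
  order 1, 1-stage ⇒ R(z)=1+z
  (e.g. R(-1.03)=-0.03000, |R|=0.03000)

Solve |R(x)|<1 on ℝ⁻.
x=-1.03: |R|=0.0300
|R(-2.32)|=1.3200 |R(-2.19)|=1.1900 |R(-1.64)|=0.6400
Bisect:
  x_lo=-2.7568 |R|=1.7568  x_hi=-0.3035 |R|=0.6965
  mid=-1.53011 |R|=0.53011 →hi
  mid=-2.14343 |R|=1.14343 →lo
  mid=-1.83677 |R|=0.83677 →hi
  mid=-1.99010 |R|=0.99010 →hi
  mid=-2.06677 |R|=1.06677 →lo
  mid=-2.02843 |R|=1.02843 →lo
  mid=-2.00927 |R|=1.00927 →lo
  mid=-1.99968 |R|=0.99968 →hi
  mid=-2.00447 |R|=1.00447 →lo
  mid=-2.00208 |R|=1.00208 →lo
  ...
  [-2.00013,-1.99998] ⇒ x*=-2.0000
Stable set (-2.0000, 0).

left endpoint -2.0000.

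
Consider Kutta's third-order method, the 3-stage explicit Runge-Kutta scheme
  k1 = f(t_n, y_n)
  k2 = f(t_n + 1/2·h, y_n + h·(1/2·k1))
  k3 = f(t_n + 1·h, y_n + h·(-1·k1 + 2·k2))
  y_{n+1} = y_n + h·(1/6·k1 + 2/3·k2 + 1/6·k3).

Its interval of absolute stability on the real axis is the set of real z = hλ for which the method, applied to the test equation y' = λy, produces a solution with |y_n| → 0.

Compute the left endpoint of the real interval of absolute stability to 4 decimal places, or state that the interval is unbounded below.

On y'=λy, z=hλ:
  order 3, 3-stage ⇒ R(z)=1+z+z^2/2+z^3/6
  (e.g. R(-0.51)=0.59794, |R|=0.59794)

Find x<0 with |R(x)|<1.
x=-0.51: |R|=0.5979
|R(-2.18)|=0.5305 |R(-2.11)|=0.4496 |R(-1.29)|=0.1843
Bisect:
  x_lo=-3.3211 |R|=2.9115  x_hi=-0.3193 |R|=0.7262
  mid=-1.82024 |R|=0.16876 →hi
  mid=-2.57068 |R|=1.09783 →lo
  mid=-2.19546 |R|=0.54914 →hi
  mid=-2.38307 |R|=0.79915 →hi
  mid=-2.47688 |R|=0.94199 →hi
  mid=-2.52378 |R|=1.01824 →lo
  mid=-2.50033 |R|=0.97970 →hi
  mid=-2.51206 |R|=0.99887 →hi
  mid=-2.51792 |R|=1.00853 →lo
  mid=-2.51499 |R|=1.00369 →lo
  ...
  [-2.51279,-2.51261] ⇒ x*=-2.5127
So |R|<1 on (-2.5127, 0).

left endpoint -2.5127.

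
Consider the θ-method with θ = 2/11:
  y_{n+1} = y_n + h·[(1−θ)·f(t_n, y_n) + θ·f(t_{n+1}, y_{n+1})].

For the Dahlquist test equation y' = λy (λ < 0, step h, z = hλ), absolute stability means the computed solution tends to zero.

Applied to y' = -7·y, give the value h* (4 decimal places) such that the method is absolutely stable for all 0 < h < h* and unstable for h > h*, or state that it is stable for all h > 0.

Test eqn y'=λy, z=hλ:
  y_{n+1} = y_n + z·[9/11·y_n + 2/11·y_{n+1}] ⇒ (1 − 2/11z)y_{n+1} = (1 + 9/11z)y_n
  so R(z) = (1 + 9/11z)/(1 − 2/11z).

Boundary: |R(x)|=1, x<0.
x=-1.61: |R|=0.2454
R=−1: 1+9/11x = −1+2/11x ⇒ -7/11x=2 ⇒ x=2/(-7/11)=-3.1429
Confirm numerically:
  x=-2.778: |R|=0.84574 <1
  x=-2.686: |R|=0.80467 <1
  x=-2.516: |R|=0.72630 <1
  x=-2.457: |R|=0.69832 <1
  x=-3.736: |R|=1.22477 >1
  x=-3.499: |R|=1.13852 >1
  x=-3.261: |R|=1.04720 >1
Interval (-3.1429, 0).

(-3.1429,0); λ=-7 ⇒ h* = (22/7)/7 = 0.4490.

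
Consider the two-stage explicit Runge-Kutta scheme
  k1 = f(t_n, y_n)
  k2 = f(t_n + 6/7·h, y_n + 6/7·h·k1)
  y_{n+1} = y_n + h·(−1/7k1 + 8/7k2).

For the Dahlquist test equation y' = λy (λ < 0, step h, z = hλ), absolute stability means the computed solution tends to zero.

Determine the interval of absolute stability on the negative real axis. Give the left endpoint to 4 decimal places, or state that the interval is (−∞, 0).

z∈(-1.0208,0).

Set f=λy, z=hλ:
  k1=λy_n ⇒ h·k1=z·y_n;  k2=λ(1+6/7z)y_n ⇒ h·k2=z(1+6/7z)y_n
  y_{n+1}/y_n = 1 − 1/7z + 8/7z(1+6/7z) = 1 + z + 48/49z²
  so R(z) = 1 + z + 48/49z².

Need |R(x)|<1, x<0.
x=-0.92: |R|=0.9091
R=1: x+48/49x²=0 ⇒ x=−49/48=-1.0208; min R=1−1/(4·48/49)=0.7448>−1
Confirm numerically:
  x=-0.960: |R|=0.94279 <1
  x=-0.932: |R|=0.91890 <1
  x=-0.851: |R|=0.85842 <1
  x=-0.480: |R|=0.74570 <1
  x=-1.436: |R|=1.58401 >1
  x=-1.275: |R|=1.31745 >1
Interval (-1.0208, 0).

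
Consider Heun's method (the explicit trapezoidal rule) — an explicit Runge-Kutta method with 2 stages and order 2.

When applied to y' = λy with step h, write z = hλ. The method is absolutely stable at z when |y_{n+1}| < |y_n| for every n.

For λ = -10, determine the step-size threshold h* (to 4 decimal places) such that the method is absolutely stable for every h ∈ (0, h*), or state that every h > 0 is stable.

(-2.0000,0); λ=-10 ⇒ h* = 0.2000.

On y'=λy, z=hλ:
  order 2, 2-stage ⇒ R(z)=1+z+z^2/2
  (e.g. R(-1.29)=0.54205, |R|=0.54205)

Boundary: |R(x)|=1, x<0.
x=-1.29: |R|=0.5421
|R(-1.19)|=0.5181 |R(-0.77)|=0.5264 |R(-0.61)|=0.5760
Bisect:
  x_lo=-2.5956 |R|=1.7730  x_hi=-0.2691 |R|=0.7671
  mid=-1.43236 |R|=0.59347 →hi
  mid=-2.01399 |R|=1.01408 →lo
  mid=-1.72317 |R|=0.76149 →hi
  mid=-1.86858 |R|=0.87722 →hi
  mid=-1.94128 |R|=0.94301 →hi
  mid=-1.97764 |R|=0.97789 →hi
  mid=-1.99581 |R|=0.99582 →hi
  mid=-2.00490 |R|=1.00491 →lo
  mid=-2.00035 |R|=1.00035 →lo
  ...
  [-2.00007,-1.99993] ⇒ x*=-2.0000
Interval (-2.0000, 0).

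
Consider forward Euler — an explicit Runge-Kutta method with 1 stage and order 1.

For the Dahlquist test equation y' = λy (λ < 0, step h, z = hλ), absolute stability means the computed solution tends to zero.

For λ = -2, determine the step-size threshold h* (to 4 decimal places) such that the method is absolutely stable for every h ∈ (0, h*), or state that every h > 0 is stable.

With y'=λy (z=hλ):
  order 1, 1-stage ⇒ R(z)=1+z
  (e.g. R(-0.71)=0.29000, |R|=0.29000)

Boundary: |R(x)|=1, x<0.
x=-0.71: |R|=0.2900
|R(-2.06)|=1.0600 |R(-1.2)|=0.2000 |R(-0.52)|=0.4800
Bisect:
  x_lo=-2.6679 |R|=1.6679  x_hi=-0.2700 |R|=0.7300
  mid=-1.46894 |R|=0.46894 →hi
  mid=-2.06843 |R|=1.06843 →lo
  mid=-1.76869 |R|=0.76869 →hi
  mid=-1.91856 |R|=0.91856 →hi
  mid=-1.99350 |R|=0.99350 →hi
  mid=-2.03097 |R|=1.03097 →lo
  mid=-2.01223 |R|=1.01223 →lo
  mid=-2.00286 |R|=1.00286 →lo
  mid=-1.99818 |R|=0.99818 →hi
  ...
  [-2.00008,-1.99994] ⇒ x*=-2.0000
Interval (-2.0000, 0).

(-2.0000,0); λ=-2 ⇒ h* = 1.0000.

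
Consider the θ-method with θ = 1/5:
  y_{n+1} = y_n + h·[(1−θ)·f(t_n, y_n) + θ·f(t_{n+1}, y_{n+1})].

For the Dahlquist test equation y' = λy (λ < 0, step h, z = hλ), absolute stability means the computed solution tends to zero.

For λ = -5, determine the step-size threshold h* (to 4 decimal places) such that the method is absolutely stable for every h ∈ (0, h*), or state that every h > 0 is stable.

(-3.3333,0); λ=-5 ⇒ h* = (10/3)/5 = 0.6667.

Test eqn y'=λy, z=hλ:
  y_{n+1} = y_n + z·[4/5·y_n + 1/5·y_{n+1}] ⇒ (1 − 1/5z)y_{n+1} = (1 + 4/5z)y_n
  Hence R(z) = (1 + 4/5z)/(1 − 1/5z).

Find x<0 with |R(x)|<1.
x=-0.43: |R|=0.6041
R=−1: 1+4/5x = −1+1/5x ⇒ -3/5x=2 ⇒ x=2/(-3/5)=-3.3333
Confirm numerically:
  x=-2.521: |R|=0.67597 <1
  x=-2.077: |R|=0.46743 <1
  x=-1.997: |R|=0.42704 <1
  x=-1.396: |R|=0.09131 <1
  x=-3.661: |R|=1.11350 >1
  x=-3.391: |R|=1.02062 >1
Stable set (-3.3333, 0).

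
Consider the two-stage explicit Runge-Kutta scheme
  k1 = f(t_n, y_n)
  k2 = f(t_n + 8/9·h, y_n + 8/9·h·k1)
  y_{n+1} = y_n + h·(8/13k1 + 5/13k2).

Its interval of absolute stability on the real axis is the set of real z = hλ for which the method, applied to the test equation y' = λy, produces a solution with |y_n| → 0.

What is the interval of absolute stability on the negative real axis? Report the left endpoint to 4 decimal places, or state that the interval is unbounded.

Test eqn y'=λy, z=hλ:
  k1=λy_n ⇒ h·k1=z·y_n;  k2=λ(1+8/9z)y_n ⇒ h·k2=z(1+8/9z)y_n
  y_{n+1}/y_n = 1 + 8/13z + 5/13z(1+8/9z) = 1 + z + 40/117z²
  R(z) = 1 + z + 40/117z².

Find x<0 with |R(x)|<1.
x=-1.51: |R|=0.2695
R=1: x+40/117x²=0 ⇒ x=−117/40=-2.9250; min R=1−1/(4·40/117)=0.2687>−1
Confirm numerically:
  x=-2.823: |R|=0.90156 <1
  x=-2.468: |R|=0.61440 <1
  x=-2.213: |R|=0.46131 <1
  x=-3.362: |R|=1.50229 >1
  x=-3.276: |R|=1.39312 >1
  x=-3.115: |R|=1.20234 >1
Stable set (-2.9250, 0).

z∈(-2.9250,0).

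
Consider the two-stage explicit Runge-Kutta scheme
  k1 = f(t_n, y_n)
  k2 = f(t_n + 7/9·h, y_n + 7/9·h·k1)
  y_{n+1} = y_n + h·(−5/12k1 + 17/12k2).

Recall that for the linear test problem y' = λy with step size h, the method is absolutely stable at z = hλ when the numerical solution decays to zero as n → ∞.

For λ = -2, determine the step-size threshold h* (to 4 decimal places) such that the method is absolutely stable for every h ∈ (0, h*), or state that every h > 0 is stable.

With y'=λy (z=hλ):
  k1=λy_n ⇒ h·k1=z·y_n;  k2=λ(1+7/9z)y_n ⇒ h·k2=z(1+7/9z)y_n
  y_{n+1}/y_n = 1 − 5/12z + 17/12z(1+7/9z) = 1 + z + 119/108z²
  Hence R(z) = 1 + z + 119/108z².

Need |R(x)|<1, x<0.
x=-1.65: |R|=2.3498
R=1: x+119/108x²=0 ⇒ x=−108/119=-0.9076; min R=1−1/(4·119/108)=0.7731>−1
Confirm numerically:
  x=-0.789: |R|=0.89693 <1
  x=-0.774: |R|=0.88609 <1
  x=-0.450: |R|=0.77313 <1
  x=-1.345: |R|=1.64828 >1
  x=-1.177: |R|=1.34943 >1
So |R|<1 on (-0.9076, 0).

(-0.9076,0); λ=-2 ⇒ h* = (108/119)/2 = 0.4538.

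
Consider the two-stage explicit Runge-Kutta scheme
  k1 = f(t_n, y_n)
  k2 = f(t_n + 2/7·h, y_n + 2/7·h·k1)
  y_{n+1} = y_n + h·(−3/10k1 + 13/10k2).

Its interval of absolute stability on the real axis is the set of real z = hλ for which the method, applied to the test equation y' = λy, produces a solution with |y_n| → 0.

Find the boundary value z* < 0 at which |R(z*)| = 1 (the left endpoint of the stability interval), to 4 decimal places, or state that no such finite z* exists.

z* = -2.6923.

With y'=λy (z=hλ):
  k1=λy_n ⇒ h·k1=z·y_n;  k2=λ(1+2/7z)y_n ⇒ h·k2=z(1+2/7z)y_n
  y_{n+1}/y_n = 1 − 3/10z + 13/10z(1+2/7z) = 1 + z + 13/35z²
  so R(z) = 1 + z + 13/35z².

Need |R(x)|<1, x<0.
x=-1.56: |R|=0.3439
R=1: x+13/35x²=0 ⇒ x=−35/13=-2.6923; min R=1−1/(4·13/35)=0.3269>−1
Confirm numerically:
  x=-2.347: |R|=0.69898 <1
  x=-2.280: |R|=0.65083 <1
  x=-1.121: |R|=0.34575 <1
  x=-3.064: |R|=1.42301 >1
  x=-2.832: |R|=1.14694 >1
  x=-2.812: |R|=1.12501 >1
Interval (-2.6923, 0).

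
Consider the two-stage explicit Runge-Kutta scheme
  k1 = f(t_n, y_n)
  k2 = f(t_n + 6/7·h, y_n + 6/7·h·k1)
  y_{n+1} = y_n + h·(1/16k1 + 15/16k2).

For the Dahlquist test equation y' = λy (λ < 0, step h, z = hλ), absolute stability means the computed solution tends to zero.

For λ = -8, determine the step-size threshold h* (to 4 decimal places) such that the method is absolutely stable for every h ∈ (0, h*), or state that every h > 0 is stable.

On y'=λy, z=hλ:
  k1=λy_n ⇒ h·k1=z·y_n;  k2=λ(1+6/7z)y_n ⇒ h·k2=z(1+6/7z)y_n
  y_{n+1}/y_n = 1 + 1/16z + 15/16z(1+6/7z) = 1 + z + 45/56z²
  Hence R(z) = 1 + z + 45/56z².

Find x<0 with |R(x)|<1.
x=-1.13: |R|=0.8961
R=1: x+45/56x²=0 ⇒ x=−56/45=-1.2444; min R=1−1/(4·45/56)=0.6889>−1
Confirm numerically:
  x=-1.132: |R|=0.89772 <1
  x=-1.061: |R|=0.84360 <1
  x=-0.885: |R|=0.74438 <1
  x=-0.503: |R|=0.70031 <1
  x=-1.311: |R|=1.07012 >1
  x=-1.306: |R|=1.06460 >1
Stable set (-1.2444, 0).

(-1.2444,0); λ=-8 ⇒ h* = (56/45)/8 = 0.1556.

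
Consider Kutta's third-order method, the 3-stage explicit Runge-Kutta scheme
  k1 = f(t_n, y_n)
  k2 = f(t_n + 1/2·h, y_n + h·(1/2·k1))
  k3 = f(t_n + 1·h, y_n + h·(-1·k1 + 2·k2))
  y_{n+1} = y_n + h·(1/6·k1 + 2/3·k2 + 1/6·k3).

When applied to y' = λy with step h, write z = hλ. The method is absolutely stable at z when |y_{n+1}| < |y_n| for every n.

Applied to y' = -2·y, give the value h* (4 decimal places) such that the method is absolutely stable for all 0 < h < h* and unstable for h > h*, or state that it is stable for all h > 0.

Test eqn y'=λy, z=hλ:
  order 3, 3-stage ⇒ R(z)=1+z+z^2/2+z^3/6
  (e.g. R(-0.73)=0.47161, |R|=0.47161)

Solve |R(x)|<1 on ℝ⁻.
x=-0.73: |R|=0.4716
|R(-1.42)|=0.1110 |R(-1.23)|=0.2163 |R(-0.89)|=0.3886
Bisect:
  x_lo=-3.3367 |R|=2.9615  x_hi=-0.0794 |R|=0.9236
  mid=-1.70807 |R|=0.07987 →hi
  mid=-2.52238 |R|=1.01591 →lo
  mid=-2.11522 |R|=0.45545 →hi
  mid=-2.31880 |R|=0.70835 →hi
  mid=-2.42059 |R|=0.85477 →hi
  mid=-2.47149 |R|=0.93344 →hi
  mid=-2.49693 |R|=0.97419 →hi
  mid=-2.50966 |R|=0.99493 →hi
  ...
  [-2.51284,-2.51264] ⇒ x*=-2.5127
Interval (-2.5127, 0).

(-2.5127,0); λ=-2 ⇒ h* = 1.2564.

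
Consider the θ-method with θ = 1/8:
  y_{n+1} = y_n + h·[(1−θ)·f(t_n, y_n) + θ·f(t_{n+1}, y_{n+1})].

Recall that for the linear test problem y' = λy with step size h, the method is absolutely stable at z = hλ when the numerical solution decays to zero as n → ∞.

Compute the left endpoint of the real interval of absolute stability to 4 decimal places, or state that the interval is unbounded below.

left endpoint -2.6667.

On y'=λy, z=hλ:
  y_{n+1} = y_n + z·[7/8·y_n + 1/8·y_{n+1}] ⇒ (1 − 1/8z)y_{n+1} = (1 + 7/8z)y_n
  ⇒ R(z) = (1 + 7/8z)/(1 − 1/8z).

Solve |R(x)|<1 on ℝ⁻.
x=-1.01: |R|=0.1032
R=−1: 1+7/8x = −1+1/8x ⇒ -3/4x=2 ⇒ x=2/(-3/4)=-2.6667
Confirm numerically:
  x=-2.510: |R|=0.91056 <1
  x=-1.735: |R|=0.42578 <1
  x=-1.433: |R|=0.21531 <1
  x=-1.122: |R|=0.01601 <1
  x=-3.183: |R|=1.27703 >1
  x=-3.003: |R|=1.18340 >1
  x=-2.911: |R|=1.13436 >1
Interval (-2.6667, 0).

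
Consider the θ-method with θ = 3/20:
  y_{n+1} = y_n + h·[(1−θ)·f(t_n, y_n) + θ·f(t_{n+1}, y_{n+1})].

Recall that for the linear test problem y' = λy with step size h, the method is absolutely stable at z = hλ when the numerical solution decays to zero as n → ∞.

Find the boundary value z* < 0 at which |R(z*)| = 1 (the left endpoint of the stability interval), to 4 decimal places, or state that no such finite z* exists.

Test eqn y'=λy, z=hλ:
  y_{n+1} = y_n + z·[17/20·y_n + 3/20·y_{n+1}] ⇒ (1 − 3/20z)y_{n+1} = (1 + 17/20z)y_n
  Hence R(z) = (1 + 17/20z)/(1 − 3/20z).

Solve |R(x)|<1 on ℝ⁻.
x=-0.61: |R|=0.4411
R=−1: 1+17/20x = −1+3/20x ⇒ -7/10x=2 ⇒ x=2/(-7/10)=-2.8571
Confirm numerically:
  x=-2.119: |R|=0.60792 <1
  x=-2.014: |R|=0.54673 <1
  x=-1.919: |R|=0.49008 <1
  x=-1.536: |R|=0.24837 <1
  x=-3.156: |R|=1.14198 >1
  x=-3.008: |R|=1.07277 >1
Interval (-2.8571, 0).

left endpoint -2.8571.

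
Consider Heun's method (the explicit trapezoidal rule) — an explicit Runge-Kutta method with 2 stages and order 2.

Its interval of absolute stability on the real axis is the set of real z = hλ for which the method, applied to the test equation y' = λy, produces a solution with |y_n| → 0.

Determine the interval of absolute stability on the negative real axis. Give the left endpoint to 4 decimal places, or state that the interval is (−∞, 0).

On y'=λy, z=hλ:
  order 2, 2-stage ⇒ R(z)=1+z+z^2/2
  (e.g. R(-0.63)=0.56845, |R|=0.56845)

Boundary: |R(x)|=1, x<0.
x=-0.63: |R|=0.5684
|R(-1.51)|=0.6300 |R(-1.47)|=0.6104 |R(-1.06)|=0.5018
Bisect:
  x_lo=-2.5739 |R|=1.7387  x_hi=-0.2704 |R|=0.7661
  mid=-1.42220 |R|=0.58913 →hi
  mid=-1.99807 |R|=0.99807 →hi
  mid=-2.28601 |R|=1.32691 →lo
  mid=-2.14204 |R|=1.15213 →lo
  mid=-2.07006 |R|=1.07251 →lo
  mid=-2.03406 |R|=1.03464 →lo
  mid=-2.01607 |R|=1.01620 →lo
  ...
  [-2.00004,-1.99990] ⇒ x*=-2.0000
Stable set (-2.0000, 0).

(-2.0000, 0).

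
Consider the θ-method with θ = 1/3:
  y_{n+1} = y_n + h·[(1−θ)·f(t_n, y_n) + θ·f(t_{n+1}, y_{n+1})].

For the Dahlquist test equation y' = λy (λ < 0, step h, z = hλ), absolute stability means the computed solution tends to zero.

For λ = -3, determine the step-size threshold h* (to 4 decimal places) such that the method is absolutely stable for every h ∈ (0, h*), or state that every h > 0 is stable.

On y'=λy, z=hλ:
  y_{n+1} = y_n + z·[2/3·y_n + 1/3·y_{n+1}] ⇒ (1 − 1/3z)y_{n+1} = (1 + 2/3z)y_n
  Hence R(z) = (1 + 2/3z)/(1 − 1/3z).

Boundary: |R(x)|=1, x<0.
x=-0.31: |R|=0.7190
R=−1: 1+2/3x = −1+1/3x ⇒ -1/3x=2 ⇒ x=2/(-1/3)=-6.0000
Confirm numerically:
  x=-4.093: |R|=0.73114 <1
  x=-3.979: |R|=0.71042 <1
  x=-3.978: |R|=0.71023 <1
  x=-2.794: |R|=0.44667 <1
  x=-6.375: |R|=1.04000 >1
  x=-6.303: |R|=1.03257 >1
Interval (-6.0000, 0).

(-6.0000,0); λ=-3 ⇒ h* = (6)/3 = 2.0000.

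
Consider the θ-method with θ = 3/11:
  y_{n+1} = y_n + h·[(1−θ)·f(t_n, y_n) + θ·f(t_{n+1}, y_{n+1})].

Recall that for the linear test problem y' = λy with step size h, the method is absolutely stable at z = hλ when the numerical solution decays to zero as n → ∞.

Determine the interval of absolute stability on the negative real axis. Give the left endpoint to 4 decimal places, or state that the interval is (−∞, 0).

On y'=λy, z=hλ:
  y_{n+1} = y_n + z·[8/11·y_n + 3/11·y_{n+1}] ⇒ (1 − 3/11z)y_{n+1} = (1 + 8/11z)y_n
  so R(z) = (1 + 8/11z)/(1 − 3/11z).

Solve |R(x)|<1 on ℝ⁻.
x=-1.58: |R|=0.1042
R=−1: 1+8/11x = −1+3/11x ⇒ -5/11x=2 ⇒ x=2/(-5/11)=-4.4000
Confirm numerically:
  x=-4.215: |R|=0.96088 <1
  x=-2.748: |R|=0.57078 <1
  x=-1.980: |R|=0.28571 <1
  x=-4.995: |R|=1.11449 >1
  x=-4.433: |R|=1.00679 >1
So |R|<1 on (-4.4000, 0).

(-4.4000, 0).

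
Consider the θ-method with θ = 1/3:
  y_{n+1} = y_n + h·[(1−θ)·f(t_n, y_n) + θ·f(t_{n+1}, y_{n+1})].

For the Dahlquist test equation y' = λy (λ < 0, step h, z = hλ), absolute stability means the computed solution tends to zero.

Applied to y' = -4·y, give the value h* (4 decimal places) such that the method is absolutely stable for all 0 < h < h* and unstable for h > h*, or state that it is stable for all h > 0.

Set f=λy, z=hλ:
  y_{n+1} = y_n + z·[2/3·y_n + 1/3·y_{n+1}] ⇒ (1 − 1/3z)y_{n+1} = (1 + 2/3z)y_n
  ⇒ R(z) = (1 + 2/3z)/(1 − 1/3z).

Solve |R(x)|<1 on ℝ⁻.
x=-0.58: |R|=0.5140
R=−1: 1+2/3x = −1+1/3x ⇒ -1/3x=2 ⇒ x=2/(-1/3)=-6.0000
Confirm numerically:
  x=-3.818: |R|=0.67996 <1
  x=-3.157: |R|=0.53825 <1
  x=-2.721: |R|=0.42685 <1
  x=-6.595: |R|=1.06201 >1
  x=-6.299: |R|=1.03215 >1
  x=-6.133: |R|=1.01456 >1
So |R|<1 on (-6.0000, 0).

(-6.0000,0); λ=-4 ⇒ h* = (6)/4 = 1.5000.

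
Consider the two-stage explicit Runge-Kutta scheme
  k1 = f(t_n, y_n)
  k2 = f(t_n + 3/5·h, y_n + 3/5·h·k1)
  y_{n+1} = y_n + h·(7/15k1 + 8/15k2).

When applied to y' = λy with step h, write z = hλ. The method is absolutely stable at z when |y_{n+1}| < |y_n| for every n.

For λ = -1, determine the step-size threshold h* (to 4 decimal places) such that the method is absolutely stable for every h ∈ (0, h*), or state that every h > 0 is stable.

(-3.1250,0); λ=-1 ⇒ h* = (25/8)/1 = 3.1250.

Set f=λy, z=hλ:
  k1=λy_n ⇒ h·k1=z·y_n;  k2=λ(1+3/5z)y_n ⇒ h·k2=z(1+3/5z)y_n
  y_{n+1}/y_n = 1 + 7/15z + 8/15z(1+3/5z) = 1 + z + 8/25z²
  R(z) = 1 + z + 8/25z².

Need |R(x)|<1, x<0.
x=-0.71: |R|=0.4513
R=1: x+8/25x²=0 ⇒ x=−25/8=-3.1250; min R=1−1/(4·8/25)=0.2188>−1
Confirm numerically:
  x=-2.817: |R|=0.72236 <1
  x=-2.743: |R|=0.66470 <1
  x=-2.537: |R|=0.52264 <1
  x=-3.632: |R|=1.58926 >1
  x=-3.596: |R|=1.54199 >1
  x=-3.267: |R|=1.14845 >1
Interval (-3.1250, 0).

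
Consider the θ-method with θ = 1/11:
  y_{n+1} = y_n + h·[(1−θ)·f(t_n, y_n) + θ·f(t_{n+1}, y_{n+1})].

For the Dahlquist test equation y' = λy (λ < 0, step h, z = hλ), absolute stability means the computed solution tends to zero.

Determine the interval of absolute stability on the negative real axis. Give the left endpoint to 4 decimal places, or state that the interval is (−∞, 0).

z∈(-2.4444,0).

With y'=λy (z=hλ):
  y_{n+1} = y_n + z·[10/11·y_n + 1/11·y_{n+1}] ⇒ (1 − 1/11z)y_{n+1} = (1 + 10/11z)y_n
  so R(z) = (1 + 10/11z)/(1 − 1/11z).

Boundary: |R(x)|=1, x<0.
x=-0.72: |R|=0.3242
R=−1: 1+10/11x = −1+1/11x ⇒ -9/11x=2 ⇒ x=2/(-9/11)=-2.4444
Confirm numerically:
  x=-2.230: |R|=0.85412 <1
  x=-1.526: |R|=0.34009 <1
  x=-1.441: |R|=0.27409 <1
  x=-1.326: |R|=0.18335 <1
  x=-2.736: |R|=1.19103 >1
  x=-2.646: |R|=1.13293 >1
  x=-2.547: |R|=1.06813 >1
So |R|<1 on (-2.4444, 0).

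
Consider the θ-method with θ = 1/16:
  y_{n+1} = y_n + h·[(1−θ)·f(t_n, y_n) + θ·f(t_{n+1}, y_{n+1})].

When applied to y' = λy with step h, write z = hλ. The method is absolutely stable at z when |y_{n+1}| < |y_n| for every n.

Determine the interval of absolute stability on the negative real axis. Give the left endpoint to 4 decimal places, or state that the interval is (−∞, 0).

z∈(-2.2857,0).

With y'=λy (z=hλ):
  y_{n+1} = y_n + z·[15/16·y_n + 1/16·y_{n+1}] ⇒ (1 − 1/16z)y_{n+1} = (1 + 15/16z)y_n
  ⇒ R(z) = (1 + 15/16z)/(1 − 1/16z).

Boundary: |R(x)|=1, x<0.
x=-0.56: |R|=0.4589
R=−1: 1+15/16x = −1+1/16x ⇒ -7/8x=2 ⇒ x=2/(-7/8)=-2.2857
Confirm numerically:
  x=-2.098: |R|=0.85479 <1
  x=-1.535: |R|=0.40063 <1
  x=-1.398: |R|=0.28567 <1
  x=-1.235: |R|=0.14650 <1
  x=-2.782: |R|=1.36993 >1
  x=-2.745: |R|=1.34302 >1
  x=-2.616: |R|=1.24839 >1
Interval (-2.2857, 0).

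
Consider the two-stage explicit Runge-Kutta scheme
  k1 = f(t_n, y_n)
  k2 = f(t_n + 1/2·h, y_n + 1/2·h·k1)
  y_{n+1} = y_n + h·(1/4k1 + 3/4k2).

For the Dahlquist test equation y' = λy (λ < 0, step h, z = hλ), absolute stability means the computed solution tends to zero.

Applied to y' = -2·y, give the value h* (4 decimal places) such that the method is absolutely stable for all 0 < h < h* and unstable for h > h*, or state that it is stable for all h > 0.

Test eqn y'=λy, z=hλ:
  k1=λy_n ⇒ h·k1=z·y_n;  k2=λ(1+1/2z)y_n ⇒ h·k2=z(1+1/2z)y_n
  y_{n+1}/y_n = 1 + 1/4z + 3/4z(1+1/2z) = 1 + z + 3/8z²
  R(z) = 1 + z + 3/8z².

Find x<0 with |R(x)|<1.
x=-0.5: |R|=0.5938
R=1: x+3/8x²=0 ⇒ x=−8/3=-2.6667; min R=1−1/(4·3/8)=0.3333>−1
Confirm numerically:
  x=-2.431: |R|=0.78516 <1
  x=-2.288: |R|=0.67510 <1
  x=-1.861: |R|=0.43775 <1
  x=-2.893: |R|=1.24554 >1
  x=-2.834: |R|=1.17783 >1
  x=-2.710: |R|=1.04404 >1
So |R|<1 on (-2.6667, 0).

(-2.6667,0); λ=-2 ⇒ h* = (8/3)/2 = 1.3333.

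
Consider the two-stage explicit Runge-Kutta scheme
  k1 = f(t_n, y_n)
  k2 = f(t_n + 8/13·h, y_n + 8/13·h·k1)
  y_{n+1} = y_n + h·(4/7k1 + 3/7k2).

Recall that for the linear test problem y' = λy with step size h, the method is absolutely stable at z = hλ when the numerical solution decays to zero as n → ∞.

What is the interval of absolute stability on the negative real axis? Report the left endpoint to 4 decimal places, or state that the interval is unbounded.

Set f=λy, z=hλ:
  k1=λy_n ⇒ h·k1=z·y_n;  k2=λ(1+8/13z)y_n ⇒ h·k2=z(1+8/13z)y_n
  y_{n+1}/y_n = 1 + 4/7z + 3/7z(1+8/13z) = 1 + z + 24/91z²
  ⇒ R(z) = 1 + z + 24/91z².

Need |R(x)|<1, x<0.
x=-1.6: |R|=0.0752
R=1: x+24/91x²=0 ⇒ x=−91/24=-3.7917; min R=1−1/(4·24/91)=0.0521>−1
Confirm numerically:
  x=-3.636: |R|=0.85072 <1
  x=-3.521: |R|=0.74865 <1
  x=-3.497: |R|=0.72823 <1
  x=-1.545: |R|=0.08455 <1
  x=-4.364: |R|=1.65872 >1
  x=-4.346: |R|=1.63538 >1
  x=-4.110: |R|=1.34506 >1
Interval (-3.7917, 0).

(-3.7917, 0).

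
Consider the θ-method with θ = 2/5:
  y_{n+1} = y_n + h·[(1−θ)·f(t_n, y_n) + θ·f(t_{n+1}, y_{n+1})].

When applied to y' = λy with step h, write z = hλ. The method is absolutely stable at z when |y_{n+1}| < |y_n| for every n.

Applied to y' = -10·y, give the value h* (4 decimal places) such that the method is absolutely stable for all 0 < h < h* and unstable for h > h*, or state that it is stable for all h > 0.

(-10.0000,0); λ=-10 ⇒ h* = (10)/10 = 1.0000.

With y'=λy (z=hλ):
  y_{n+1} = y_n + z·[3/5·y_n + 2/5·y_{n+1}] ⇒ (1 − 2/5z)y_{n+1} = (1 + 3/5z)y_n
  Hence R(z) = (1 + 3/5z)/(1 − 2/5z).

Need |R(x)|<1, x<0.
x=-0.48: |R|=0.5973
R=−1: 1+3/5x = −1+2/5x ⇒ -1/5x=2 ⇒ x=2/(-1/5)=-10.0000
Confirm numerically:
  x=-8.651: |R|=0.93951 <1
  x=-7.628: |R|=0.88290 <1
  x=-5.828: |R|=0.74952 <1
  x=-10.411: |R|=1.01592 >1
  x=-10.212: |R|=1.00834 >1
Stable set (-10.0000, 0).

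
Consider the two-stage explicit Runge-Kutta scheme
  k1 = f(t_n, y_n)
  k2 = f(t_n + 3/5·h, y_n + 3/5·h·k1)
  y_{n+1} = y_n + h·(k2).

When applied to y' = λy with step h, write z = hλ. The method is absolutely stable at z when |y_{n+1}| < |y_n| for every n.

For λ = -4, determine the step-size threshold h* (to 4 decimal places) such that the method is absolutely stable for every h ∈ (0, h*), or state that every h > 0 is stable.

On y'=λy, z=hλ:
  k1=λy_n ⇒ h·k1=z·y_n;  k2=λ(1+3/5z)y_n ⇒ h·k2=z(1+3/5z)y_n
  y_{n+1}/y_n = 1 + z(1+3/5z) = 1 + z + 3/5z²
  ⇒ R(z) = 1 + z + 3/5z².

Boundary: |R(x)|=1, x<0.
x=-1.62: |R|=0.9546
R=1: x+3/5x²=0 ⇒ x=−5/3=-1.6667; min R=1−1/(4·3/5)=0.5833>−1
Confirm numerically:
  x=-1.569: |R|=0.90806 <1
  x=-1.380: |R|=0.76264 <1
  x=-1.228: |R|=0.67679 <1
  x=-2.212: |R|=1.72377 >1
  x=-1.742: |R|=1.07874 >1
  x=-1.696: |R|=1.02985 >1
Stable set (-1.6667, 0).

(-1.6667,0); λ=-4 ⇒ h* = (5/3)/4 = 0.4167.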